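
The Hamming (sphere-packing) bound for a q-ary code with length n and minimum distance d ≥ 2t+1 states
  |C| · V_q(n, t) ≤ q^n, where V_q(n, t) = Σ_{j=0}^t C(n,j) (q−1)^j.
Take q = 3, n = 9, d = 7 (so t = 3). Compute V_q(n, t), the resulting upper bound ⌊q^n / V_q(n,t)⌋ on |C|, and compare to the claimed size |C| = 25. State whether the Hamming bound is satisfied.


V_q(n, t) = 835, q^n = 19683, Hamming bound = 23, |C| = 25 > bound (violated).

Step 1: Compute V_q(n, t) = Σ_{j=0}^3 C(n, j) (q−1)^j.
  j = 0: C(9,0)·(2)^0 = 1·1 = 1.
  j = 1: C(9,1)·(2)^1 = 9·2 = 18.
  j = 2: C(9,2)·(2)^2 = 36·4 = 144.
  j = 3: C(9,3)·(2)^3 = 84·8 = 672.
  V_q(n, t) = 1 + 18 + 144 + 672 = 835.
Step 2: q^n = 3^9 = 19683.
Step 3: Hamming bound ⌊q^n / V_q(n,t)⌋ = ⌊19683/835⌋ = 23.
Step 4: Compare |C| = 25 to 23: violated.
The claimed |C| lies above the Hamming bound, so no 3-ary code of length 9 with d ≥ 7 can have 25 codewords.


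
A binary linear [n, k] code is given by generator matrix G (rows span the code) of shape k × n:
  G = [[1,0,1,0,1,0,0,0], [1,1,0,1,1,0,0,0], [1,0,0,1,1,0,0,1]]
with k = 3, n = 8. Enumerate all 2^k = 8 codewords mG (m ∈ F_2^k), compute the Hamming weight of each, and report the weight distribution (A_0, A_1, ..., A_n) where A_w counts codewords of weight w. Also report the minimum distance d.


Weight distribution: A_0 = 1, A_2 = 1, A_3 = 3, A_4 = 2, A_5 = 1. Minimum distance d = 2.

Enumerate all 2^3 = 8 messages m ∈ F_2^3.
For each, compute codeword c = mG in F_2^8, then tally its weight.
  m = 000 → c = 00000000, weight = 0.
  m = 100 → c = 10101000, weight = 3.
  m = 010 → c = 11011000, weight = 4.
  m = 110 → c = 01110000, weight = 3.
  m = 001 → c = 10011001, weight = 4.
  m = 101 → c = 00110001, weight = 3.
  m = 011 → c = 01000001, weight = 2.
  m = 111 → c = 11101001, weight = 5.
Tally weights:
  weight 0: 1 codewords.
  weight 2: 1 codewords.
  weight 3: 3 codewords.
  weight 4: 2 codewords.
  weight 5: 1 codewords.
Minimum distance d = smallest w > 0 with A_w > 0 = 2.
Sanity: Σ A_w = 8 = 2^3 = 8 ✓.


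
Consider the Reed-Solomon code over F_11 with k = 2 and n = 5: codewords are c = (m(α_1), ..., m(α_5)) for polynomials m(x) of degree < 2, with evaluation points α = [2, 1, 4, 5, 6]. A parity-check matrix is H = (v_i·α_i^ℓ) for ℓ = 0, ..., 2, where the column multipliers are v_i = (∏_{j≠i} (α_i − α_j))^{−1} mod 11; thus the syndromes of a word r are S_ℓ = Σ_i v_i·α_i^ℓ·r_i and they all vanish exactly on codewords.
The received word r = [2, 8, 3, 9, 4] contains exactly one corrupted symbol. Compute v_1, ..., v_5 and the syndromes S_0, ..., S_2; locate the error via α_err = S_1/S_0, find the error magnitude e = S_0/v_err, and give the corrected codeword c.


S = (9, 9, 9), error at position 2, error magnitude e = 1, c = [2, 7, 3, 9, 4].

Step 1: column multipliers v_i = (∏_{j≠i}(α_i − α_j))^{−1} mod 11.
  i = 1 (α = 2): (2−1)(2−4)(2−5)(2−6) = 1·(−2)·(−3)·(−4) = −24 ≡ 9, so v_1 = 9^{−1} = 5 (mod 11).
  i = 2 (α = 1): (1−2)(1−4)(1−5)(1−6) = (−1)·(−3)·(−4)·(−5) = 60 ≡ 5, so v_2 = 5^{−1} = 9 (mod 11).
  i = 3 (α = 4): (4−2)(4−1)(4−5)(4−6) = 2·3·(−1)·(−2) = 12 ≡ 1, so v_3 = 1^{−1} = 1 (mod 11).
  i = 4 (α = 5): (5−2)(5−1)(5−4)(5−6) = 3·4·1·(−1) = −12 ≡ 10, so v_4 = 10^{−1} = 10 (mod 11).
  i = 5 (α = 6): (6−2)(6−1)(6−4)(6−5) = 4·5·2·1 = 40 ≡ 7, so v_5 = 7^{−1} = 8 (mod 11).
  v = [5, 9, 1, 10, 8].
Step 2: syndromes of r = [2, 8, 3, 9, 4] (all sums mod 11).
  S_0 = Σ v_i r_i = 5·2 + 9·8 + 1·3 + 10·9 + 8·4 = 207 ≡ 9.
  S_1 = Σ v_i α_i r_i = 5·2·2 + 9·1·8 + 1·4·3 + 10·5·9 + 8·6·4 = 746 ≡ 9.
  α_i^2 mod 11 = [4, 1, 5, 3, 3].
  S_2 = Σ v_i α_i^2 r_i = 5·4·2 + 9·1·8 + 1·5·3 + 10·3·9 + 8·3·4 = 493 ≡ 9.
  S = (9, 9, 9) ≠ 0, so r is not a codeword (an error is present).
Step 3: locate the error. For a single error e at position i, S_ℓ = v_i·e·α_i^ℓ, so α_err = S_1/S_0.
  S_0^{−1} = 9^{−1} = 5 (mod 11), so α_err = 9·5 = 45 ≡ 1 = α_2. Error position i = 2.
  Consistency check: S_2/S_1 = 9·5 = 45 ≡ 1 = α_err ✓ (single-error assumption holds).
Step 4: error magnitude e = S_0/v_2 = S_0·∏_{j≠2}(α_2 − α_j) = 9·5 = 45 ≡ 1 (mod 11).
Step 5: correct position 2: c_2 = r_2 − e = 8 − 1 ≡ 7 (mod 11). Hence c = [2, 7, 3, 9, 4].
  Check: interpolating c through the α_i gives m(x) = 1 + 6·x (degree < 2) with m(α_i) = c_i for every i, so c is indeed a codeword.


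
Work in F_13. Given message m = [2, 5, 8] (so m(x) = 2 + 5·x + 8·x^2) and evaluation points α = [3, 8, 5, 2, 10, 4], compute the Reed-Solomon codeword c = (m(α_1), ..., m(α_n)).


c = [11, 8, 6, 5, 7, 7]

Message polynomial: m(x) = 2 + 5·x + 8·x^2 (mod 13).
For each evaluation point α_i, compute m(α_i) mod 13:
  α_1 = 3: Horner steps 8 → 3 → 11, so m(3) = 11.
  α_2 = 8: Horner steps 8 → 4 → 8, so m(8) = 8.
  α_3 = 5: Horner steps 8 → 6 → 6, so m(5) = 6.
  α_4 = 2: Horner steps 8 → 8 → 5, so m(2) = 5.
  α_5 = 10: Horner steps 8 → 7 → 7, so m(10) = 7.
  α_6 = 4: Horner steps 8 → 11 → 7, so m(4) = 7.
Codeword c = [11, 8, 6, 5, 7, 7] ∈ F_13^6.


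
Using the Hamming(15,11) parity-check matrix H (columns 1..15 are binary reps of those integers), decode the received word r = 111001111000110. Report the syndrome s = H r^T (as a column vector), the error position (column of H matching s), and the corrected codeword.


s = (0, 0, 1, 1)^T, error position = 3, corrected codeword c = 110001111000110

Compute s = H r^T mod 2 one row at a time:
  s_1 = 1 + 1 + 0 + 0 + 0 + 1 + 1 + 0 = 4 ≡ 0 (mod 2).
  s_2 = 0 + 0 + 1 + 1 + 0 + 1 + 1 + 0 = 4 ≡ 0 (mod 2).
  s_3 = 1 + 1 + 1 + 1 + 0 + 0 + 1 + 0 = 5 ≡ 1 (mod 2).
  s_4 = 1 + 1 + 0 + 1 + 1 + 0 + 1 + 0 = 5 ≡ 1 (mod 2).
s = (0, 0, 1, 1)^T — this equals column 3 of H (binary 0011), so error is at position 3.
Correct: flip bit 3 of r = 111001111000110 to get c = 110001111000110.


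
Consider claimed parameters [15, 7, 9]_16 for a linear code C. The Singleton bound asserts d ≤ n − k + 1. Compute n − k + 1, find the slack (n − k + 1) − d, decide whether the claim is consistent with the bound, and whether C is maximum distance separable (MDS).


Singleton RHS = n − k + 1 = 9, slack = 0, bound satisfied, MDS.

Singleton bound: d ≤ n − k + 1.
Here n = 15, k = 7, so n − k + 1 = 9.
Given d = 9, check d ≤ 9: YES.
Slack = (n − k + 1) − d = 0.
The code is MDS (slack = 0).
Description: the claimed parameters are [15, 7, 9]_16; such a code would be MDS (meets Singleton bound).


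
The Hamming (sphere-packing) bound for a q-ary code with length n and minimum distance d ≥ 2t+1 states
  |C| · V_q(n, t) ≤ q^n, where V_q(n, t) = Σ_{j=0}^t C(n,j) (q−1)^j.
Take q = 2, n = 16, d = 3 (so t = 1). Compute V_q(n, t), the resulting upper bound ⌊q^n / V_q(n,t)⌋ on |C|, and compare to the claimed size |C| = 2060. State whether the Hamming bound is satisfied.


V_q(n, t) = 17, q^n = 65536, Hamming bound = 3855, |C| = 2060 ≤ bound (satisfied).

Step 1: Compute V_q(n, t) = Σ_{j=0}^1 C(n, j) (q−1)^j.
  j = 0: C(16,0)·(1)^0 = 1·1 = 1.
  j = 1: C(16,1)·(1)^1 = 16·1 = 16.
  V_q(n, t) = 1 + 16 = 17.
Step 2: q^n = 2^16 = 65536.
Step 3: Hamming bound ⌊q^n / V_q(n,t)⌋ = ⌊65536/17⌋ = 3855.
Step 4: Compare |C| = 2060 to 3855: satisfied.
The claimed |C| lies below the Hamming bound.


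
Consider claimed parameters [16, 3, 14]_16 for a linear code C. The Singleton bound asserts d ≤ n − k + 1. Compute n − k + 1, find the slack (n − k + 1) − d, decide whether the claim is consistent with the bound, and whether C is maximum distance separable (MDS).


Singleton RHS = n − k + 1 = 14, slack = 0, bound satisfied, MDS.

Singleton bound: d ≤ n − k + 1.
Here n = 16, k = 3, so n − k + 1 = 14.
Given d = 14, check d ≤ 14: YES.
Slack = (n − k + 1) − d = 0.
The code is MDS (slack = 0).
Description: the claimed parameters are [16, 3, 14]_16; such a code would be MDS (meets Singleton bound).


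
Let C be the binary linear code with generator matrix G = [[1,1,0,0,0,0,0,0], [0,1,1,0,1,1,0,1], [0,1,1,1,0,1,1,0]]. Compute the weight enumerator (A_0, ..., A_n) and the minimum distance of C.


Weight distribution: A_0 = 1, A_2 = 1, A_4 = 1, A_5 = 4, A_6 = 1. Minimum distance d = 2.

Enumerate all 2^3 = 8 messages m ∈ F_2^3.
For each, compute codeword c = mG in F_2^8, then tally its weight.
  m = 000 → c = 00000000, weight = 0.
  m = 100 → c = 11000000, weight = 2.
  m = 010 → c = 01101101, weight = 5.
  m = 110 → c = 10101101, weight = 5.
  m = 001 → c = 01110110, weight = 5.
  m = 101 → c = 10110110, weight = 5.
  m = 011 → c = 00011011, weight = 4.
  m = 111 → c = 11011011, weight = 6.
Tally weights:
  weight 0: 1 codewords.
  weight 2: 1 codewords.
  weight 4: 1 codewords.
  weight 5: 4 codewords.
  weight 6: 1 codewords.
Minimum distance d = smallest w > 0 with A_w > 0 = 2.
Sanity: Σ A_w = 8 = 2^3 = 8 ✓.


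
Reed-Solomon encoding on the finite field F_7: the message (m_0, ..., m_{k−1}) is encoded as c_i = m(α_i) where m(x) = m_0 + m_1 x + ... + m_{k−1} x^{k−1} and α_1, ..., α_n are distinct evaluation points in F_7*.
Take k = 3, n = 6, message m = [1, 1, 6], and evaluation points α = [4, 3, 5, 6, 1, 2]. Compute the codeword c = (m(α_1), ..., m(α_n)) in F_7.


c = [3, 2, 2, 6, 1, 6]

Message polynomial: m(x) = 1 + 1·x + 6·x^2 (mod 7).
For each evaluation point α_i, compute m(α_i) mod 7:
  α_1 = 4: Horner steps 6 → 4 → 3, so m(4) = 3.
  α_2 = 3: Horner steps 6 → 5 → 2, so m(3) = 2.
  α_3 = 5: Horner steps 6 → 3 → 2, so m(5) = 2.
  α_4 = 6: Horner steps 6 → 2 → 6, so m(6) = 6.
  α_5 = 1: Horner steps 6 → 0 → 1, so m(1) = 1.
  α_6 = 2: Horner steps 6 → 6 → 6, so m(2) = 6.
Codeword c = [3, 2, 2, 6, 1, 6] ∈ F_7^6.


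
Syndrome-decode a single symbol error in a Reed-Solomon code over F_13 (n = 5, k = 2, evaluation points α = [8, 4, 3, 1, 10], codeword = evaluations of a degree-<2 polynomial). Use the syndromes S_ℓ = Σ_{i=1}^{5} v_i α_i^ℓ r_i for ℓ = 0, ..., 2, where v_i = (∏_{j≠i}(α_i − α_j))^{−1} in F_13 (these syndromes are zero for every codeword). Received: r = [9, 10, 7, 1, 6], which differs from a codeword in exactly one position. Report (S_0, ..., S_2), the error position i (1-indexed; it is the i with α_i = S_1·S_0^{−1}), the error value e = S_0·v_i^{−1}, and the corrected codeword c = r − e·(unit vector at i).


S = (2, 7, 5), error at position 5, error magnitude e = 4, c = [9, 10, 7, 1, 2].

Step 1: column multipliers v_i = (∏_{j≠i}(α_i − α_j))^{−1} mod 13.
  i = 1 (α = 8): (8−4)(8−3)(8−1)(8−10) = 4·5·7·(−2) = −280 ≡ 6, so v_1 = 6^{−1} = 11 (mod 13).
  i = 2 (α = 4): (4−8)(4−3)(4−1)(4−10) = (−4)·1·3·(−6) = 72 ≡ 7, so v_2 = 7^{−1} = 2 (mod 13).
  i = 3 (α = 3): (3−8)(3−4)(3−1)(3−10) = (−5)·(−1)·2·(−7) = −70 ≡ 8, so v_3 = 8^{−1} = 5 (mod 13).
  i = 4 (α = 1): (1−8)(1−4)(1−3)(1−10) = (−7)·(−3)·(−2)·(−9) = 378 ≡ 1, so v_4 = 1^{−1} = 1 (mod 13).
  i = 5 (α = 10): (10−8)(10−4)(10−3)(10−1) = 2·6·7·9 = 756 ≡ 2, so v_5 = 2^{−1} = 7 (mod 13).
  v = [11, 2, 5, 1, 7].
Step 2: syndromes of r = [9, 10, 7, 1, 6] (all sums mod 13).
  S_0 = Σ v_i r_i = 11·9 + 2·10 + 5·7 + 1·1 + 7·6 = 197 ≡ 2.
  S_1 = Σ v_i α_i r_i = 11·8·9 + 2·4·10 + 5·3·7 + 1·1·1 + 7·10·6 = 1398 ≡ 7.
  α_i^2 mod 13 = [12, 3, 9, 1, 9].
  S_2 = Σ v_i α_i^2 r_i = 11·12·9 + 2·3·10 + 5·9·7 + 1·1·1 + 7·9·6 = 1942 ≡ 5.
  S = (2, 7, 5) ≠ 0, so r is not a codeword (an error is present).
Step 3: locate the error. For a single error e at position i, S_ℓ = v_i·e·α_i^ℓ, so α_err = S_1/S_0.
  S_0^{−1} = 2^{−1} = 7 (mod 13), so α_err = 7·7 = 49 ≡ 10 = α_5. Error position i = 5.
  Consistency check: S_2/S_1 = 5·2 = 10 ≡ 10 = α_err ✓ (single-error assumption holds).
Step 4: error magnitude e = S_0/v_5 = S_0·∏_{j≠5}(α_5 − α_j) = 2·2 = 4 ≡ 4 (mod 13).
Step 5: correct position 5: c_5 = r_5 − e = 6 − 4 ≡ 2 (mod 13). Hence c = [9, 10, 7, 1, 2].
  Check: interpolating c through the α_i gives m(x) = 11 + 3·x (degree < 2) with m(α_i) = c_i for every i, so c is indeed a codeword.


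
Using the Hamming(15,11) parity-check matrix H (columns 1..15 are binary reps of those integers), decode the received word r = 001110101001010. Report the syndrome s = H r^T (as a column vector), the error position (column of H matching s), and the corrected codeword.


s = (1, 1, 1, 0)^T, error position = 14, corrected codeword c = 001110101001000

Compute s = H r^T mod 2 one row at a time:
  s_1 = 0 + 1 + 0 + 0 + 1 + 0 + 1 + 0 = 3 ≡ 1 (mod 2).
  s_2 = 1 + 1 + 0 + 1 + 1 + 0 + 1 + 0 = 5 ≡ 1 (mod 2).
  s_3 = 0 + 1 + 0 + 1 + 0 + 0 + 1 + 0 = 3 ≡ 1 (mod 2).
  s_4 = 0 + 1 + 1 + 1 + 1 + 0 + 0 + 0 = 4 ≡ 0 (mod 2).
s = (1, 1, 1, 0)^T — this equals column 14 of H (binary 1110), so error is at position 14.
Correct: flip bit 14 of r = 001110101001010 to get c = 001110101001000.


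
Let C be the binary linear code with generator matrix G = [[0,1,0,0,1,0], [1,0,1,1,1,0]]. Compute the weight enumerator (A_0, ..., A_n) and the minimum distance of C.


Weight distribution: A_0 = 1, A_2 = 1, A_4 = 2. Minimum distance d = 2.

Enumerate all 2^2 = 4 messages m ∈ F_2^2.
For each, compute codeword c = mG in F_2^6, then tally its weight.
  m = 00 → c = 000000, weight = 0.
  m = 10 → c = 010010, weight = 2.
  m = 01 → c = 101110, weight = 4.
  m = 11 → c = 111100, weight = 4.
Tally weights:
  weight 0: 1 codewords.
  weight 2: 1 codewords.
  weight 4: 2 codewords.
Minimum distance d = smallest w > 0 with A_w > 0 = 2.
Sanity: Σ A_w = 4 = 2^2 = 4 ✓.


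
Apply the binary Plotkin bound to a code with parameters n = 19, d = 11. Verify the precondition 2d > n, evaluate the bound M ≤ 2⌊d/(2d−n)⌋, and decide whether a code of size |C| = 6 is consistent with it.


Plotkin bound M ≤ 6; given |C| = 6 ≤ bound (satisfied).

Check applicability: 2d = 22, n = 19.
2d − n = 3 > 0, so Plotkin applies.
Compute d/(2d−n) = 11/3 ≈ 3.6667.
⌊d/(2d−n)⌋ = 3.
Plotkin bound: M ≤ 2·3 = 6.
Given |C| = 6, check: satisfied.
This |C| is at the Plotkin bound.


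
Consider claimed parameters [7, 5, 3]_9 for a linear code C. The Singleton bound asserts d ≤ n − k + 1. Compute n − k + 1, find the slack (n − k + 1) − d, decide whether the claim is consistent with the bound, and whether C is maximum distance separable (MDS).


Singleton RHS = n − k + 1 = 3, slack = 0, bound satisfied, MDS.

Singleton bound: d ≤ n − k + 1.
Here n = 7, k = 5, so n − k + 1 = 3.
Given d = 3, check d ≤ 3: YES.
Slack = (n − k + 1) − d = 0.
The code is MDS (slack = 0).
Description: the claimed parameters are [7, 5, 3]_9; such a code would be MDS (meets Singleton bound).


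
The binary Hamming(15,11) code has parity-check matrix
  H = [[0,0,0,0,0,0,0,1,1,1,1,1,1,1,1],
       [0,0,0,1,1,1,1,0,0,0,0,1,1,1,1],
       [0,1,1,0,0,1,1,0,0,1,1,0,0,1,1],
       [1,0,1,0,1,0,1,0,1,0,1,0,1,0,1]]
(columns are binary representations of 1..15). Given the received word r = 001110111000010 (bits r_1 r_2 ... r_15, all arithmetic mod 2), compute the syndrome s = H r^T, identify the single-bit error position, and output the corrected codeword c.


s = (1, 0, 1, 0)^T, error position = 10, corrected codeword c = 001110111100010

Compute s = H r^T mod 2 one row at a time:
  s_1 = 1 + 1 + 0 + 0 + 0 + 0 + 1 + 0 = 3 ≡ 1 (mod 2).
  s_2 = 1 + 1 + 0 + 1 + 0 + 0 + 1 + 0 = 4 ≡ 0 (mod 2).
  s_3 = 0 + 1 + 0 + 1 + 0 + 0 + 1 + 0 = 3 ≡ 1 (mod 2).
  s_4 = 0 + 1 + 1 + 1 + 1 + 0 + 0 + 0 = 4 ≡ 0 (mod 2).
s = (1, 0, 1, 0)^T — this equals column 10 of H (binary 1010), so error is at position 10.
Correct: flip bit 10 of r = 001110111000010 to get c = 001110111100010.


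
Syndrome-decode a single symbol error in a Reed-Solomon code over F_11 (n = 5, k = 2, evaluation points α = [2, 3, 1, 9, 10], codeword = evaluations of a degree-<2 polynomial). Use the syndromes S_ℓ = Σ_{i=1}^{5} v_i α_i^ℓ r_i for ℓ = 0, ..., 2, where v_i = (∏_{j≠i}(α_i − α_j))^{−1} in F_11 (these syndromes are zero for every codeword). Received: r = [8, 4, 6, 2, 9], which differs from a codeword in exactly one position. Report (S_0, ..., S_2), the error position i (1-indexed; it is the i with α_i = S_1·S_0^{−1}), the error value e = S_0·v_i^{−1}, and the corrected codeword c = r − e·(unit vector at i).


S = (5, 5, 5), error at position 3, error magnitude e = 5, c = [8, 4, 1, 2, 9].

Step 1: column multipliers v_i = (∏_{j≠i}(α_i − α_j))^{−1} mod 11.
  i = 1 (α = 2): (2−3)(2−1)(2−9)(2−10) = (−1)·1·(−7)·(−8) = −56 ≡ 10, so v_1 = 10^{−1} = 10 (mod 11).
  i = 2 (α = 3): (3−2)(3−1)(3−9)(3−10) = 1·2·(−6)·(−7) = 84 ≡ 7, so v_2 = 7^{−1} = 8 (mod 11).
  i = 3 (α = 1): (1−2)(1−3)(1−9)(1−10) = (−1)·(−2)·(−8)·(−9) = 144 ≡ 1, so v_3 = 1^{−1} = 1 (mod 11).
  i = 4 (α = 9): (9−2)(9−3)(9−1)(9−10) = 7·6·8·(−1) = −336 ≡ 5, so v_4 = 5^{−1} = 9 (mod 11).
  i = 5 (α = 10): (10−2)(10−3)(10−1)(10−9) = 8·7·9·1 = 504 ≡ 9, so v_5 = 9^{−1} = 5 (mod 11).
  v = [10, 8, 1, 9, 5].
Step 2: syndromes of r = [8, 4, 6, 2, 9] (all sums mod 11).
  S_0 = Σ v_i r_i = 10·8 + 8·4 + 1·6 + 9·2 + 5·9 = 181 ≡ 5.
  S_1 = Σ v_i α_i r_i = 10·2·8 + 8·3·4 + 1·1·6 + 9·9·2 + 5·10·9 = 874 ≡ 5.
  α_i^2 mod 11 = [4, 9, 1, 4, 1].
  S_2 = Σ v_i α_i^2 r_i = 10·4·8 + 8·9·4 + 1·1·6 + 9·4·2 + 5·1·9 = 731 ≡ 5.
  S = (5, 5, 5) ≠ 0, so r is not a codeword (an error is present).
Step 3: locate the error. For a single error e at position i, S_ℓ = v_i·e·α_i^ℓ, so α_err = S_1/S_0.
  S_0^{−1} = 5^{−1} = 9 (mod 11), so α_err = 5·9 = 45 ≡ 1 = α_3. Error position i = 3.
  Consistency check: S_2/S_1 = 5·9 = 45 ≡ 1 = α_err ✓ (single-error assumption holds).
Step 4: error magnitude e = S_0/v_3 = S_0·∏_{j≠3}(α_3 − α_j) = 5·1 = 5 ≡ 5 (mod 11).
Step 5: correct position 3: c_3 = r_3 − e = 6 − 5 ≡ 1 (mod 11). Hence c = [8, 4, 1, 2, 9].
  Check: interpolating c through the α_i gives m(x) = 5 + 7·x (degree < 2) with m(α_i) = c_i for every i, so c is indeed a codeword.


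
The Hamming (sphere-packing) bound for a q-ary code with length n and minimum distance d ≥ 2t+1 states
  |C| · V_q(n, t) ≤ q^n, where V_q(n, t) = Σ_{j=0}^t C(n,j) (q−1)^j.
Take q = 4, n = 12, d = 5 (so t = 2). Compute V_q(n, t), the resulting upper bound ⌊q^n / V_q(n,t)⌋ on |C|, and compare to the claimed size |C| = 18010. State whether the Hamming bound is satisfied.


V_q(n, t) = 631, q^n = 16777216, Hamming bound = 26588, |C| = 18010 ≤ bound (satisfied).

Step 1: Compute V_q(n, t) = Σ_{j=0}^2 C(n, j) (q−1)^j.
  j = 0: C(12,0)·(3)^0 = 1·1 = 1.
  j = 1: C(12,1)·(3)^1 = 12·3 = 36.
  j = 2: C(12,2)·(3)^2 = 66·9 = 594.
  V_q(n, t) = 1 + 36 + 594 = 631.
Step 2: q^n = 4^12 = 16777216.
Step 3: Hamming bound ⌊q^n / V_q(n,t)⌋ = ⌊16777216/631⌋ = 26588.
Step 4: Compare |C| = 18010 to 26588: satisfied.
The claimed |C| lies below the Hamming bound.


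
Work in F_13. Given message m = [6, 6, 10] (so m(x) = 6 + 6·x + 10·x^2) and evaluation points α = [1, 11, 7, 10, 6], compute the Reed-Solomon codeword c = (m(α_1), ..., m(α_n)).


c = [9, 8, 5, 0, 12]

Message polynomial: m(x) = 6 + 6·x + 10·x^2 (mod 13).
For each evaluation point α_i, compute m(α_i) mod 13:
  α_1 = 1: Horner steps 10 → 3 → 9, so m(1) = 9.
  α_2 = 11: Horner steps 10 → 12 → 8, so m(11) = 8.
  α_3 = 7: Horner steps 10 → 11 → 5, so m(7) = 5.
  α_4 = 10: Horner steps 10 → 2 → 0, so m(10) = 0.
  α_5 = 6: Horner steps 10 → 1 → 12, so m(6) = 12.
Codeword c = [9, 8, 5, 0, 12] ∈ F_13^5.


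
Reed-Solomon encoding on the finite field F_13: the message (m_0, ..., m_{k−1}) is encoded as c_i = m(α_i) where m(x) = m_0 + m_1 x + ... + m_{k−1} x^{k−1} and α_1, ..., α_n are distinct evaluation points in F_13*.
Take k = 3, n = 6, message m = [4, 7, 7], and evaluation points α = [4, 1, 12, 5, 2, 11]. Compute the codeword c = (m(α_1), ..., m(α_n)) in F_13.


c = [1, 5, 4, 6, 7, 5]

Message polynomial: m(x) = 4 + 7·x + 7·x^2 (mod 13).
For each evaluation point α_i, compute m(α_i) mod 13:
  α_1 = 4: Horner steps 7 → 9 → 1, so m(4) = 1.
  α_2 = 1: Horner steps 7 → 1 → 5, so m(1) = 5.
  α_3 = 12: Horner steps 7 → 0 → 4, so m(12) = 4.
  α_4 = 5: Horner steps 7 → 3 → 6, so m(5) = 6.
  α_5 = 2: Horner steps 7 → 8 → 7, so m(2) = 7.
  α_6 = 11: Horner steps 7 → 6 → 5, so m(11) = 5.
Codeword c = [1, 5, 4, 6, 7, 5] ∈ F_13^6.


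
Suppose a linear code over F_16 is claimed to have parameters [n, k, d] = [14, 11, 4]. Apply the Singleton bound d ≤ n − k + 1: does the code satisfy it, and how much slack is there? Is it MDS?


Singleton RHS = n − k + 1 = 4, slack = 0, bound satisfied, MDS.

Singleton bound: d ≤ n − k + 1.
Here n = 14, k = 11, so n − k + 1 = 4.
Given d = 4, check d ≤ 4: YES.
Slack = (n − k + 1) − d = 0.
The code is MDS (slack = 0).
Description: the claimed parameters are [14, 11, 4]_16; such a code would be MDS (meets Singleton bound).


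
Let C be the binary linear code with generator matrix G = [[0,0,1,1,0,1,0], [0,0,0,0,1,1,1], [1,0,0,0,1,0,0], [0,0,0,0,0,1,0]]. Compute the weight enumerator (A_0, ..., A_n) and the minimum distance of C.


Weight distribution: A_0 = 1, A_1 = 1, A_2 = 4, A_3 = 4, A_4 = 3, A_5 = 3. Minimum distance d = 1.

Enumerate all 2^4 = 16 messages m ∈ F_2^4.
For each, compute codeword c = mG in F_2^7, then tally its weight.
  m = 0000 → c = 0000000, weight = 0.
  m = 1000 → c = 0011010, weight = 3.
  m = 0100 → c = 0000111, weight = 3.
  m = 1100 → c = 0011101, weight = 4.
  m = 0010 → c = 1000100, weight = 2.
  m = 1010 → c = 1011110, weight = 5.
  m = 0110 → c = 1000011, weight = 3.
  m = 1110 → c = 1011001, weight = 4.
  m = 0001 → c = 0000010, weight = 1.
  m = 1001 → c = 0011000, weight = 2.
  m = 0101 → c = 0000101, weight = 2.
  m = 1101 → c = 0011111, weight = 5.
  m = 0011 → c = 1000110, weight = 3.
  m = 1011 → c = 1011100, weight = 4.
  m = 0111 → c = 1000001, weight = 2.
  m = 1111 → c = 1011011, weight = 5.
Tally weights:
  weight 0: 1 codewords.
  weight 1: 1 codewords.
  weight 2: 4 codewords.
  weight 3: 4 codewords.
  weight 4: 3 codewords.
  weight 5: 3 codewords.
Minimum distance d = smallest w > 0 with A_w > 0 = 1.
Sanity: Σ A_w = 16 = 2^4 = 16 ✓.


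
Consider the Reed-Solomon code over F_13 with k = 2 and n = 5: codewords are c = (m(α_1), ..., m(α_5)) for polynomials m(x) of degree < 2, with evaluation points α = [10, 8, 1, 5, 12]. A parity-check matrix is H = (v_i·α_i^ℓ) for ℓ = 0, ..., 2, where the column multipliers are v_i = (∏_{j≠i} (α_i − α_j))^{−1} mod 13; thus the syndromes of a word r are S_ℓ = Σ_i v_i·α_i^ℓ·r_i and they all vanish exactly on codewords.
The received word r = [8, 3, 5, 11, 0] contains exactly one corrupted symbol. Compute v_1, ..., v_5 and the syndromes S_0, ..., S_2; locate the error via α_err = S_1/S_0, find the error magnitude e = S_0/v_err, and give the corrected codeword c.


S = (1, 5, 12), error at position 4, error magnitude e = 9, c = [8, 3, 5, 2, 0].

Step 1: column multipliers v_i = (∏_{j≠i}(α_i − α_j))^{−1} mod 13.
  i = 1 (α = 10): (10−8)(10−1)(10−5)(10−12) = 2·9·5·(−2) = −180 ≡ 2, so v_1 = 2^{−1} = 7 (mod 13).
  i = 2 (α = 8): (8−10)(8−1)(8−5)(8−12) = (−2)·7·3·(−4) = 168 ≡ 12, so v_2 = 12^{−1} = 12 (mod 13).
  i = 3 (α = 1): (1−10)(1−8)(1−5)(1−12) = (−9)·(−7)·(−4)·(−11) = 2772 ≡ 3, so v_3 = 3^{−1} = 9 (mod 13).
  i = 4 (α = 5): (5−10)(5−8)(5−1)(5−12) = (−5)·(−3)·4·(−7) = −420 ≡ 9, so v_4 = 9^{−1} = 3 (mod 13).
  i = 5 (α = 12): (12−10)(12−8)(12−1)(12−5) = 2·4·11·7 = 616 ≡ 5, so v_5 = 5^{−1} = 8 (mod 13).
  v = [7, 12, 9, 3, 8].
Step 2: syndromes of r = [8, 3, 5, 11, 0] (all sums mod 13).
  S_0 = Σ v_i r_i = 7·8 + 12·3 + 9·5 + 3·11 + 8·0 = 170 ≡ 1.
  S_1 = Σ v_i α_i r_i = 7·10·8 + 12·8·3 + 9·1·5 + 3·5·11 + 8·12·0 = 1058 ≡ 5.
  α_i^2 mod 13 = [9, 12, 1, 12, 1].
  S_2 = Σ v_i α_i^2 r_i = 7·9·8 + 12·12·3 + 9·1·5 + 3·12·11 + 8·1·0 = 1377 ≡ 12.
  S = (1, 5, 12) ≠ 0, so r is not a codeword (an error is present).
Step 3: locate the error. For a single error e at position i, S_ℓ = v_i·e·α_i^ℓ, so α_err = S_1/S_0.
  S_0^{−1} = 1^{−1} = 1 (mod 13), so α_err = 5·1 = 5 ≡ 5 = α_4. Error position i = 4.
  Consistency check: S_2/S_1 = 12·8 = 96 ≡ 5 = α_err ✓ (single-error assumption holds).
Step 4: error magnitude e = S_0/v_4 = S_0·∏_{j≠4}(α_4 − α_j) = 1·9 = 9 ≡ 9 (mod 13).
Step 5: correct position 4: c_4 = r_4 − e = 11 − 9 ≡ 2 (mod 13). Hence c = [8, 3, 5, 2, 0].
  Check: interpolating c through the α_i gives m(x) = 9 + 9·x (degree < 2) with m(α_i) = c_i for every i, so c is indeed a codeword.


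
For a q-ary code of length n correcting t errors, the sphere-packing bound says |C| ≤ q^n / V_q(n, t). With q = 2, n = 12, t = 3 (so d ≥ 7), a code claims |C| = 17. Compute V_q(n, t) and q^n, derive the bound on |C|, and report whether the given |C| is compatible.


V_q(n, t) = 299, q^n = 4096, Hamming bound = 13, |C| = 17 > bound (violated).

Step 1: Compute V_q(n, t) = Σ_{j=0}^3 C(n, j) (q−1)^j.
  j = 0: C(12,0)·(1)^0 = 1·1 = 1.
  j = 1: C(12,1)·(1)^1 = 12·1 = 12.
  j = 2: C(12,2)·(1)^2 = 66·1 = 66.
  j = 3: C(12,3)·(1)^3 = 220·1 = 220.
  V_q(n, t) = 1 + 12 + 66 + 220 = 299.
Step 2: q^n = 2^12 = 4096.
Step 3: Hamming bound ⌊q^n / V_q(n,t)⌋ = ⌊4096/299⌋ = 13.
Step 4: Compare |C| = 17 to 13: violated.
The claimed |C| lies above the Hamming bound, so no 2-ary code of length 12 with d ≥ 7 can have 17 codewords.


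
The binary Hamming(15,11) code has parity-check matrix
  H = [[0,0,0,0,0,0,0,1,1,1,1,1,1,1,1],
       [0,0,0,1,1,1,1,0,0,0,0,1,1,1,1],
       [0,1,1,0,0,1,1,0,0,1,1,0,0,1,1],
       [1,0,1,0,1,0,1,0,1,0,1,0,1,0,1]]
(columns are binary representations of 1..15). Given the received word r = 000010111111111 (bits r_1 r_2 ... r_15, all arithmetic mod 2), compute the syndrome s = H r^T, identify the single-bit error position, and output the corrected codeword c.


s = (0, 0, 1, 0)^T, error position = 2, corrected codeword c = 010010111111111

Compute s = H r^T mod 2 one row at a time:
  s_1 = 1 + 1 + 1 + 1 + 1 + 1 + 1 + 1 = 8 ≡ 0 (mod 2).
  s_2 = 0 + 1 + 0 + 1 + 1 + 1 + 1 + 1 = 6 ≡ 0 (mod 2).
  s_3 = 0 + 0 + 0 + 1 + 1 + 1 + 1 + 1 = 5 ≡ 1 (mod 2).
  s_4 = 0 + 0 + 1 + 1 + 1 + 1 + 1 + 1 = 6 ≡ 0 (mod 2).
s = (0, 0, 1, 0)^T — this equals column 2 of H (binary 0010), so error is at position 2.
Correct: flip bit 2 of r = 000010111111111 to get c = 010010111111111.


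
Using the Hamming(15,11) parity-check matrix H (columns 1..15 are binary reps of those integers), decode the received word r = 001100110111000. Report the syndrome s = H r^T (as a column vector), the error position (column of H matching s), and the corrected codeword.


s = (0, 1, 0, 1)^T, error position = 5, corrected codeword c = 001110110111000

Compute s = H r^T mod 2 one row at a time:
  s_1 = 1 + 0 + 1 + 1 + 1 + 0 + 0 + 0 = 4 ≡ 0 (mod 2).
  s_2 = 1 + 0 + 0 + 1 + 1 + 0 + 0 + 0 = 3 ≡ 1 (mod 2).
  s_3 = 0 + 1 + 0 + 1 + 1 + 1 + 0 + 0 = 4 ≡ 0 (mod 2).
  s_4 = 0 + 1 + 0 + 1 + 0 + 1 + 0 + 0 = 3 ≡ 1 (mod 2).
s = (0, 1, 0, 1)^T — this equals column 5 of H (binary 0101), so error is at position 5.
Correct: flip bit 5 of r = 001100110111000 to get c = 001110110111000.


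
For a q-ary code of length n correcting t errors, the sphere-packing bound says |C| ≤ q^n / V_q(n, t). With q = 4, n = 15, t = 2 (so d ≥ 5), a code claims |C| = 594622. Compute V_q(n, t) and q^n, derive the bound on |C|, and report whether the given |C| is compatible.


V_q(n, t) = 991, q^n = 1073741824, Hamming bound = 1083493, |C| = 594622 ≤ bound (satisfied).

Step 1: Compute V_q(n, t) = Σ_{j=0}^2 C(n, j) (q−1)^j.
  j = 0: C(15,0)·(3)^0 = 1·1 = 1.
  j = 1: C(15,1)·(3)^1 = 15·3 = 45.
  j = 2: C(15,2)·(3)^2 = 105·9 = 945.
  V_q(n, t) = 1 + 45 + 945 = 991.
Step 2: q^n = 4^15 = 1073741824.
Step 3: Hamming bound ⌊q^n / V_q(n,t)⌋ = ⌊1073741824/991⌋ = 1083493.
Step 4: Compare |C| = 594622 to 1083493: satisfied.
The claimed |C| lies below the Hamming bound.


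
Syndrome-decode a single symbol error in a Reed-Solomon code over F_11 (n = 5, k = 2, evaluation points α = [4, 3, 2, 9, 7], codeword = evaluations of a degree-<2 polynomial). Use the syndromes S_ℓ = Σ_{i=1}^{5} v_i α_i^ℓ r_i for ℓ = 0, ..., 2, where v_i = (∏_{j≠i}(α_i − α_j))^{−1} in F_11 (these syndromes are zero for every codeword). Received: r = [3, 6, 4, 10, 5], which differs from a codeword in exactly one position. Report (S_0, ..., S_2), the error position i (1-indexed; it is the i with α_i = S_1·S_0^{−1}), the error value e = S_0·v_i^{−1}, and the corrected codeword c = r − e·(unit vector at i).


S = (7, 3, 6), error at position 3, error magnitude e = 6, c = [3, 6, 9, 10, 5].

Step 1: column multipliers v_i = (∏_{j≠i}(α_i − α_j))^{−1} mod 11.
  i = 1 (α = 4): (4−3)(4−2)(4−9)(4−7) = 1·2·(−5)·(−3) = 30 ≡ 8, so v_1 = 8^{−1} = 7 (mod 11).
  i = 2 (α = 3): (3−4)(3−2)(3−9)(3−7) = (−1)·1·(−6)·(−4) = −24 ≡ 9, so v_2 = 9^{−1} = 5 (mod 11).
  i = 3 (α = 2): (2−4)(2−3)(2−9)(2−7) = (−2)·(−1)·(−7)·(−5) = 70 ≡ 4, so v_3 = 4^{−1} = 3 (mod 11).
  i = 4 (α = 9): (9−4)(9−3)(9−2)(9−7) = 5·6·7·2 = 420 ≡ 2, so v_4 = 2^{−1} = 6 (mod 11).
  i = 5 (α = 7): (7−4)(7−3)(7−2)(7−9) = 3·4·5·(−2) = −120 ≡ 1, so v_5 = 1^{−1} = 1 (mod 11).
  v = [7, 5, 3, 6, 1].
Step 2: syndromes of r = [3, 6, 4, 10, 5] (all sums mod 11).
  S_0 = Σ v_i r_i = 7·3 + 5·6 + 3·4 + 6·10 + 1·5 = 128 ≡ 7.
  S_1 = Σ v_i α_i r_i = 7·4·3 + 5·3·6 + 3·2·4 + 6·9·10 + 1·7·5 = 773 ≡ 3.
  α_i^2 mod 11 = [5, 9, 4, 4, 5].
  S_2 = Σ v_i α_i^2 r_i = 7·5·3 + 5·9·6 + 3·4·4 + 6·4·10 + 1·5·5 = 688 ≡ 6.
  S = (7, 3, 6) ≠ 0, so r is not a codeword (an error is present).
Step 3: locate the error. For a single error e at position i, S_ℓ = v_i·e·α_i^ℓ, so α_err = S_1/S_0.
  S_0^{−1} = 7^{−1} = 8 (mod 11), so α_err = 3·8 = 24 ≡ 2 = α_3. Error position i = 3.
  Consistency check: S_2/S_1 = 6·4 = 24 ≡ 2 = α_err ✓ (single-error assumption holds).
Step 4: error magnitude e = S_0/v_3 = S_0·∏_{j≠3}(α_3 − α_j) = 7·4 = 28 ≡ 6 (mod 11).
Step 5: correct position 3: c_3 = r_3 − e = 4 − 6 ≡ 9 (mod 11). Hence c = [3, 6, 9, 10, 5].
  Check: interpolating c through the α_i gives m(x) = 4 + 8·x (degree < 2) with m(α_i) = c_i for every i, so c is indeed a codeword.


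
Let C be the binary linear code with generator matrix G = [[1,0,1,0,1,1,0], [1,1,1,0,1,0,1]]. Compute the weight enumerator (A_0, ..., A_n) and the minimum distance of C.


Weight distribution: A_0 = 1, A_3 = 1, A_4 = 1, A_5 = 1. Minimum distance d = 3.

Enumerate all 2^2 = 4 messages m ∈ F_2^2.
For each, compute codeword c = mG in F_2^7, then tally its weight.
  m = 00 → c = 0000000, weight = 0.
  m = 10 → c = 1010110, weight = 4.
  m = 01 → c = 1110101, weight = 5.
  m = 11 → c = 0100011, weight = 3.
Tally weights:
  weight 0: 1 codewords.
  weight 3: 1 codewords.
  weight 4: 1 codewords.
  weight 5: 1 codewords.
Minimum distance d = smallest w > 0 with A_w > 0 = 3.
Sanity: Σ A_w = 4 = 2^2 = 4 ✓.


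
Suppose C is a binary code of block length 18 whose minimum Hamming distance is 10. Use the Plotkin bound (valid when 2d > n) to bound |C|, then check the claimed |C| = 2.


Plotkin bound M ≤ 10; given |C| = 2 ≤ bound (satisfied).

Check applicability: 2d = 20, n = 18.
2d − n = 2 > 0, so Plotkin applies.
Compute d/(2d−n) = 10/2 ≈ 5.0000.
⌊d/(2d−n)⌋ = 5.
Plotkin bound: M ≤ 2·5 = 10.
Given |C| = 2, check: satisfied.
This |C| is below the Plotkin bound.


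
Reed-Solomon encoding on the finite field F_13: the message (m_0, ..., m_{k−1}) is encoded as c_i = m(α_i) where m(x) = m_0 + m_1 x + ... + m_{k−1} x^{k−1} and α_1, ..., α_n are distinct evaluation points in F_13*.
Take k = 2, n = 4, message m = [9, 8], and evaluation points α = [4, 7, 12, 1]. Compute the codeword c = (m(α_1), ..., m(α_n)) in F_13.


c = [2, 0, 1, 4]

Message polynomial: m(x) = 9 + 8·x (mod 13).
For each evaluation point α_i, compute m(α_i) mod 13:
  α_1 = 4: Horner steps 8 → 2, so m(4) = 2.
  α_2 = 7: Horner steps 8 → 0, so m(7) = 0.
  α_3 = 12: Horner steps 8 → 1, so m(12) = 1.
  α_4 = 1: Horner steps 8 → 4, so m(1) = 4.
Codeword c = [2, 0, 1, 4] ∈ F_13^4.


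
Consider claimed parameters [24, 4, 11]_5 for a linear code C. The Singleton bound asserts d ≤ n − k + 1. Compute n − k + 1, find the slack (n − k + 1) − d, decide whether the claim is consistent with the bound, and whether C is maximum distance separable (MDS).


Singleton RHS = n − k + 1 = 21, slack = 10, bound satisfied, not MDS.

Singleton bound: d ≤ n − k + 1.
Here n = 24, k = 4, so n − k + 1 = 21.
Given d = 11, check d ≤ 21: YES.
Slack = (n − k + 1) − d = 10.
The code is NOT MDS (slack = 10 > 0).
Description: the claimed parameters are [24, 4, 11]_5; such a code would be non-MDS.


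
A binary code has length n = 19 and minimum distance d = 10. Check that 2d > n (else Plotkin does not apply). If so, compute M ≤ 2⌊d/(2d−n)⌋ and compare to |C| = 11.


Plotkin bound M ≤ 20; given |C| = 11 ≤ bound (satisfied).

Check applicability: 2d = 20, n = 19.
2d − n = 1 > 0, so Plotkin applies.
Compute d/(2d−n) = 10/1 ≈ 10.0000.
⌊d/(2d−n)⌋ = 10.
Plotkin bound: M ≤ 2·10 = 20.
Given |C| = 11, check: satisfied.
This |C| is below the Plotkin bound.


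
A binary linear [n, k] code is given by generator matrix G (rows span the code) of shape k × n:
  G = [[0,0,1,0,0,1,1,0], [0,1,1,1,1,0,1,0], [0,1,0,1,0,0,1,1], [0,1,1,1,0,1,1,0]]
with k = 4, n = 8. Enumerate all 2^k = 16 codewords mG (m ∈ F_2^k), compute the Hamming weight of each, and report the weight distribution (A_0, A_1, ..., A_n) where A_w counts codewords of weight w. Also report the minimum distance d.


Weight distribution: A_0 = 1, A_2 = 3, A_3 = 4, A_4 = 3, A_5 = 4, A_6 = 1. Minimum distance d = 2.

Enumerate all 2^4 = 16 messages m ∈ F_2^4.
For each, compute codeword c = mG in F_2^8, then tally its weight.
  m = 0000 → c = 00000000, weight = 0.
  m = 1000 → c = 00100110, weight = 3.
  m = 0100 → c = 01111010, weight = 5.
  m = 1100 → c = 01011100, weight = 4.
  m = 0010 → c = 01010011, weight = 4.
  m = 1010 → c = 01110101, weight = 5.
  m = 0110 → c = 00101001, weight = 3.
  m = 1110 → c = 00001111, weight = 4.
  m = 0001 → c = 01110110, weight = 5.
  m = 1001 → c = 01010000, weight = 2.
  m = 0101 → c = 00001100, weight = 2.
  m = 1101 → c = 00101010, weight = 3.
  m = 0011 → c = 00100101, weight = 3.
  m = 1011 → c = 00000011, weight = 2.
  m = 0111 → c = 01011111, weight = 6.
  m = 1111 → c = 01111001, weight = 5.
Tally weights:
  weight 0: 1 codewords.
  weight 2: 3 codewords.
  weight 3: 4 codewords.
  weight 4: 3 codewords.
  weight 5: 4 codewords.
  weight 6: 1 codewords.
Minimum distance d = smallest w > 0 with A_w > 0 = 2.
Sanity: Σ A_w = 16 = 2^4 = 16 ✓.


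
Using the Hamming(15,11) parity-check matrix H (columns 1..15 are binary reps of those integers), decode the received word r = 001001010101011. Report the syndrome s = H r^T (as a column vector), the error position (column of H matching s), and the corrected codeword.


s = (1, 0, 1, 0)^T, error position = 10, corrected codeword c = 001001010001011

Compute s = H r^T mod 2 one row at a time:
  s_1 = 1 + 0 + 1 + 0 + 1 + 0 + 1 + 1 = 5 ≡ 1 (mod 2).
  s_2 = 0 + 0 + 1 + 0 + 1 + 0 + 1 + 1 = 4 ≡ 0 (mod 2).
  s_3 = 0 + 1 + 1 + 0 + 1 + 0 + 1 + 1 = 5 ≡ 1 (mod 2).
  s_4 = 0 + 1 + 0 + 0 + 0 + 0 + 0 + 1 = 2 ≡ 0 (mod 2).
s = (1, 0, 1, 0)^T — this equals column 10 of H (binary 1010), so error is at position 10.
Correct: flip bit 10 of r = 001001010101011 to get c = 001001010001011.


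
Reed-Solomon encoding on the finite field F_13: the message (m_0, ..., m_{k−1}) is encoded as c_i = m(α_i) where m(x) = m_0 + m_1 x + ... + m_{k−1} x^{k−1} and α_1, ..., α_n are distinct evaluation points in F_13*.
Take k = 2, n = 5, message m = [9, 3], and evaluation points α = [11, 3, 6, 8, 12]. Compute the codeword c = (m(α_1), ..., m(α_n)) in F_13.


c = [3, 5, 1, 7, 6]

Message polynomial: m(x) = 9 + 3·x (mod 13).
For each evaluation point α_i, compute m(α_i) mod 13:
  α_1 = 11: Horner steps 3 → 3, so m(11) = 3.
  α_2 = 3: Horner steps 3 → 5, so m(3) = 5.
  α_3 = 6: Horner steps 3 → 1, so m(6) = 1.
  α_4 = 8: Horner steps 3 → 7, so m(8) = 7.
  α_5 = 12: Horner steps 3 → 6, so m(12) = 6.
Codeword c = [3, 5, 1, 7, 6] ∈ F_13^5.


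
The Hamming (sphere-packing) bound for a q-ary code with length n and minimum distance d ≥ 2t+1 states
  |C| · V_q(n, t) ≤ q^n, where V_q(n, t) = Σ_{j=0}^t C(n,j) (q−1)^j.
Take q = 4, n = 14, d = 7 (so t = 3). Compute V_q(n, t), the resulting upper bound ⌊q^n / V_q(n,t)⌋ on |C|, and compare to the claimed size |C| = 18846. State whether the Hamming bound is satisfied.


V_q(n, t) = 10690, q^n = 268435456, Hamming bound = 25110, |C| = 18846 ≤ bound (satisfied).

Step 1: Compute V_q(n, t) = Σ_{j=0}^3 C(n, j) (q−1)^j.
  j = 0: C(14,0)·(3)^0 = 1·1 = 1.
  j = 1: C(14,1)·(3)^1 = 14·3 = 42.
  j = 2: C(14,2)·(3)^2 = 91·9 = 819.
  j = 3: C(14,3)·(3)^3 = 364·27 = 9828.
  V_q(n, t) = 1 + 42 + 819 + 9828 = 10690.
Step 2: q^n = 4^14 = 268435456.
Step 3: Hamming bound ⌊q^n / V_q(n,t)⌋ = ⌊268435456/10690⌋ = 25110.
Step 4: Compare |C| = 18846 to 25110: satisfied.
The claimed |C| lies below the Hamming bound.


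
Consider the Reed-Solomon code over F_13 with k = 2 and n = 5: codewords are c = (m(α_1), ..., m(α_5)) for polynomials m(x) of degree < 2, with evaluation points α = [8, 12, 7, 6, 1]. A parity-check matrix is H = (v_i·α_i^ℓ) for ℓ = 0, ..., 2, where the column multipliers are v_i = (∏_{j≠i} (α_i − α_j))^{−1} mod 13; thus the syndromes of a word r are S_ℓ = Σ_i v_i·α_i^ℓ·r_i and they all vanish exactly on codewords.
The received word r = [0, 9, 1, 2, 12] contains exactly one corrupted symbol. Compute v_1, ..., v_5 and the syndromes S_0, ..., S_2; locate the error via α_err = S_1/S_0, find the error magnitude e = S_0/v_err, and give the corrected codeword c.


S = (2, 2, 2), error at position 5, error magnitude e = 5, c = [0, 9, 1, 2, 7].

Step 1: column multipliers v_i = (∏_{j≠i}(α_i − α_j))^{−1} mod 13.
  i = 1 (α = 8): (8−12)(8−7)(8−6)(8−1) = (−4)·1·2·7 = −56 ≡ 9, so v_1 = 9^{−1} = 3 (mod 13).
  i = 2 (α = 12): (12−8)(12−7)(12−6)(12−1) = 4·5·6·11 = 1320 ≡ 7, so v_2 = 7^{−1} = 2 (mod 13).
  i = 3 (α = 7): (7−8)(7−12)(7−6)(7−1) = (−1)·(−5)·1·6 = 30 ≡ 4, so v_3 = 4^{−1} = 10 (mod 13).
  i = 4 (α = 6): (6−8)(6−12)(6−7)(6−1) = (−2)·(−6)·(−1)·5 = −60 ≡ 5, so v_4 = 5^{−1} = 8 (mod 13).
  i = 5 (α = 1): (1−8)(1−12)(1−7)(1−6) = (−7)·(−11)·(−6)·(−5) = 2310 ≡ 9, so v_5 = 9^{−1} = 3 (mod 13).
  v = [3, 2, 10, 8, 3].
Step 2: syndromes of r = [0, 9, 1, 2, 12] (all sums mod 13).
  S_0 = Σ v_i r_i = 3·0 + 2·9 + 10·1 + 8·2 + 3·12 = 80 ≡ 2.
  S_1 = Σ v_i α_i r_i = 3·8·0 + 2·12·9 + 10·7·1 + 8·6·2 + 3·1·12 = 418 ≡ 2.
  α_i^2 mod 13 = [12, 1, 10, 10, 1].
  S_2 = Σ v_i α_i^2 r_i = 3·12·0 + 2·1·9 + 10·10·1 + 8·10·2 + 3·1·12 = 314 ≡ 2.
  S = (2, 2, 2) ≠ 0, so r is not a codeword (an error is present).
Step 3: locate the error. For a single error e at position i, S_ℓ = v_i·e·α_i^ℓ, so α_err = S_1/S_0.
  S_0^{−1} = 2^{−1} = 7 (mod 13), so α_err = 2·7 = 14 ≡ 1 = α_5. Error position i = 5.
  Consistency check: S_2/S_1 = 2·7 = 14 ≡ 1 = α_err ✓ (single-error assumption holds).
Step 4: error magnitude e = S_0/v_5 = S_0·∏_{j≠5}(α_5 − α_j) = 2·9 = 18 ≡ 5 (mod 13).
Step 5: correct position 5: c_5 = r_5 − e = 12 − 5 ≡ 7 (mod 13). Hence c = [0, 9, 1, 2, 7].
  Check: interpolating c through the α_i gives m(x) = 8 + 12·x (degree < 2) with m(α_i) = c_i for every i, so c is indeed a codeword.
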